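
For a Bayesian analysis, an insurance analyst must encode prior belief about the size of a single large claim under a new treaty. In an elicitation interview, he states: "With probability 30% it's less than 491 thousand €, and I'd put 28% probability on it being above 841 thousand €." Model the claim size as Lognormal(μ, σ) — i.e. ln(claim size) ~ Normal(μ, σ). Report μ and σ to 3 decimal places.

If T ~ Lognormal(μ,σ) then ln T ~ Normal(μ,σ), so the p-quantile of ln T is μ + z_p·σ.
ln(491) = 6.196 and ln(841) = 6.735; z_{0.3} = -0.5244, z_{0.72} = 0.5828.
σ = (6.735 − 6.196)/(0.5828 − (-0.5244)) = 0.486.
μ = 6.196 − (-0.5244)·0.486 = 6.451.

μ ≈ 6.451, σ ≈ 0.486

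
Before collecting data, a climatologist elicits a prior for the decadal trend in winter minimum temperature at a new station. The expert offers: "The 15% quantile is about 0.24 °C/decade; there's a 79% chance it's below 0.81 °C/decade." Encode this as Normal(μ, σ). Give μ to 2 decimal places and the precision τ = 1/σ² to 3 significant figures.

μ = 0.56, τ = 10.5

The p-quantile of Normal(μ,σ) is μ + z_p·σ, with z_{0.15} = -1.036 and z_{0.79} = 0.8064.
Eliminate σ: μ = (z₂·x₁ − z₁·x₂)/(z₂ − z₁) = (0.8064·0.24 − (-1.036)·0.81)/1.843 = 0.56.
Then σ = (x₂ − x₁)/(z₂ − z₁) = (0.81 − 0.24)/1.843 = 0.31.
Precision τ = 1/σ² = 1/0.3093² = 10.5.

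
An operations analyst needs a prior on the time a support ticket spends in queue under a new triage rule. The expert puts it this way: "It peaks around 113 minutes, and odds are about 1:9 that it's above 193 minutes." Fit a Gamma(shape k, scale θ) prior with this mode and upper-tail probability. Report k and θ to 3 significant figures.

Gamma(k,θ) with k>1 has mode (k−1)θ, so θ = 113/(k−1).
Need P(X < 193) = 0.9 with θ tied to k this way. Start at k = 2, θ = 113: P(X<193) ≈ 0.509.
Too low — raise k to concentrate. Iterating converges to k ≈ 7.61.
Then θ = 113/(7.61−1) ≈ 17.1.

k ≈ 7.61, θ ≈ 17.1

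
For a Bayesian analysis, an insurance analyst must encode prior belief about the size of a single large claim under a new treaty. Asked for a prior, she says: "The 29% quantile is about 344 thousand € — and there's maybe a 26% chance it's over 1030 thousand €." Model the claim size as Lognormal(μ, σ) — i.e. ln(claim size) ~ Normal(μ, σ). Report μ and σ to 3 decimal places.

μ ≈ 6.348, σ ≈ 0.916

If T ~ Lognormal(μ,σ) then ln T ~ Normal(μ,σ), so the p-quantile of ln T is μ + z_p·σ.
ln(344) = 5.841 and ln(1030) = 6.937; z_{0.29} = -0.5534, z_{0.74} = 0.6433.
σ = (6.937 − 5.841)/(0.6433 − (-0.5534)) = 0.916.
μ = 5.841 − (-0.5534)·0.916 = 6.348.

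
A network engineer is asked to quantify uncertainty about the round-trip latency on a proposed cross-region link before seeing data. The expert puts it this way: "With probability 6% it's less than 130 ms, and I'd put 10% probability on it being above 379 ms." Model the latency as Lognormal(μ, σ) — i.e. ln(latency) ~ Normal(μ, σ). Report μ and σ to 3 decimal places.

If T ~ Lognormal(μ,σ) then ln T ~ Normal(μ,σ), so the p-quantile of ln T is μ + z_p·σ.
ln(130) = 4.868 and ln(379) = 5.938; z_{0.06} = -1.555, z_{0.9} = 1.282.
σ = (5.938 − 4.868)/(1.282 − (-1.555)) = 0.377.
μ = 4.868 − (-1.555)·0.377 = 5.454.

μ ≈ 5.454, σ ≈ 0.377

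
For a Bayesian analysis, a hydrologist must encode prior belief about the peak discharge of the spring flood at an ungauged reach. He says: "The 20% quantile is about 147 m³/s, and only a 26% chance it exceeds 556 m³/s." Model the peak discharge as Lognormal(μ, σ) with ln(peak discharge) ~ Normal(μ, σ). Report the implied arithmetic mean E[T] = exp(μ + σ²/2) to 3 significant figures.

E[T] ≈ 467 m³/s

If T ~ Lognormal(μ,σ) then ln T ~ Normal(μ,σ), so the p-quantile of ln T is μ + z_p·σ.
ln(147) = 4.99 and ln(556) = 6.321; z_{0.2} = -0.8416, z_{0.74} = 0.6433.
σ = (6.321 − 4.99)/(0.6433 − (-0.8416)) = 0.896.
μ = 4.99 − (-0.8416)·0.896 = 5.744.
E[T] = exp(μ + σ²/2) = exp(5.744 + 0.4013) = 467 m³/s.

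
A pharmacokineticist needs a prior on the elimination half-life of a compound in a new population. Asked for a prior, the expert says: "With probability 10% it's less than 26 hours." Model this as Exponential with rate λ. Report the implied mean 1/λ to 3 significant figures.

P(T < 26.0) = 1 − e^(−λ·26.0) = 0.1, so λ = −ln(1−0.1)/26.0 = −ln(0.9)/26.0 = 0.00405.
Mean = 1/λ = 247 hours.

mean ≈ 247 hours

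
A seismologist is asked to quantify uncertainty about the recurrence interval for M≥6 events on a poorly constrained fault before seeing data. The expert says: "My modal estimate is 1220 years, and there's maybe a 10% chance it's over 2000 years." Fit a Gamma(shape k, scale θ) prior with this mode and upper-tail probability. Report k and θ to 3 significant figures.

Gamma(k,θ) with k>1 has mode (k−1)θ, so θ = 1220/(k−1).
Need P(X < 2000) = 0.9 with θ tied to k this way. Start at k = 2, θ = 1220: P(X<2000) ≈ 0.488.
Too low — raise k to concentrate. Iterating converges to k ≈ 8.71.
Then θ = 1220/(8.71−1) ≈ 158.

k ≈ 8.71, θ ≈ 158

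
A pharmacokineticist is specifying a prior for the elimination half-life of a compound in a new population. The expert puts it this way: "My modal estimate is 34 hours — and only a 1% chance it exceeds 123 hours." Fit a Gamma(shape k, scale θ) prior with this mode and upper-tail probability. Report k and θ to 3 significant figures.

k ≈ 3.6, θ ≈ 13.1

Gamma(k,θ) with k>1 has mode (k−1)θ, so θ = 34/(k−1).
Need P(X < 123) = 0.99 with θ tied to k this way. Start at k = 2, θ = 34: P(X<123) ≈ 0.876.
Too low — raise k to concentrate. Iterating converges to k ≈ 3.6.
Then θ = 34/(3.6−1) ≈ 13.1.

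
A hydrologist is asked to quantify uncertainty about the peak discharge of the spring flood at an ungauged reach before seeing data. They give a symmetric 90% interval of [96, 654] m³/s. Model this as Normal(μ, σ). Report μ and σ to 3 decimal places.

μ = 375.000, σ = 169.620

A symmetric 90% interval runs μ ± z·σ with z = 1.645.
Half-width = 279, so σ = 279/1.645 = 169.620.
μ is the interval midpoint, 375.000.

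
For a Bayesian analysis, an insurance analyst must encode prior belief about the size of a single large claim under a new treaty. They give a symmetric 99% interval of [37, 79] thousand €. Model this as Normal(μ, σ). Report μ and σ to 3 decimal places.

μ = 58.000, σ = 8.153

A symmetric 99% interval runs μ ± z·σ with z = 2.576.
Half-width = 21, so σ = 21/2.576 = 8.153.
μ is the interval midpoint, 58.000.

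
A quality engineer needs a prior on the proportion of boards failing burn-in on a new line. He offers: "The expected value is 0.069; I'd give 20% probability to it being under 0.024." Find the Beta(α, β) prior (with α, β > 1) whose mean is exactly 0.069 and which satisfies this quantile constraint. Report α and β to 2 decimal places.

With mean 0.069 fixed, write α = 0.069s, β = 0.931s where s = α+β.
Need P(θ < 0.024) = 0.2 under Beta(0.069s, 0.931s). Normal approximation: (q−m)/√(m(1−m)/s) ≈ z_{0.2} = -0.842, so s ≈ 0.069·0.931·(-0.842)²/(0.024−0.069)² = 22.5.
At s = 22.5: P(θ<0.024) ≈ 0.191. Adjusting to match 0.2 gives s ≈ 21.47.
So α = 0.069·21.47 ≈ 1.48, β = 0.931·21.47 ≈ 19.99.

α ≈ 1.48, β ≈ 19.99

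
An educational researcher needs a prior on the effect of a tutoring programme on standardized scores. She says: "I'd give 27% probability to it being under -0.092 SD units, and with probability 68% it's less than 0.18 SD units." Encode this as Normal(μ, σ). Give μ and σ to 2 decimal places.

μ = 0.06, σ = 0.25

For Normal(μ,σ), the p-quantile is μ + z_p·σ. Here z_{0.27} = -0.6128, z_{0.68} = 0.4677.
So -0.092 = μ − 0.6128σ and 0.18 = μ + 0.4677σ.
Subtracting: σ = (0.18 − -0.092)/(0.4677 − (-0.6128)) = 0.25.
Then μ = -0.092 − (-0.6128)·0.25 = 0.06.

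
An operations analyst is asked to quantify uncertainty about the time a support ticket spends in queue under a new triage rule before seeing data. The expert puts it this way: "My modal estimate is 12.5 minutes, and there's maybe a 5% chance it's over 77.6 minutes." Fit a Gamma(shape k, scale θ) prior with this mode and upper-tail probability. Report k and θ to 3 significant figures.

k ≈ 1.68, θ ≈ 18.4

Gamma(k,θ) with k>1 has mode (k−1)θ, so θ = 12.5/(k−1).
Need P(X < 77.6) = 0.95 with θ tied to k this way. Start at k = 2, θ = 12.5: P(X<77.6) ≈ 0.985.
Too high — lower k to spread out. Iterating converges to k ≈ 1.68.
Then θ = 12.5/(1.68−1) ≈ 18.4.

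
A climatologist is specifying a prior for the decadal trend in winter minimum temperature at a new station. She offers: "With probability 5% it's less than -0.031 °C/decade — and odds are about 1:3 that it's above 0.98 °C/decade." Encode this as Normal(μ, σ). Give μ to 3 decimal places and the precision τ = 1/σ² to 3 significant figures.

μ = 0.686, τ = 5.26

For Normal(μ,σ), the p-quantile is μ + z_p·σ. Here z_{0.05} = -1.645, z_{0.75} = 0.6745.
So -0.031 = μ − 1.645σ and 0.98 = μ + 0.6745σ.
Subtracting: σ = (0.98 − -0.031)/(0.6745 − (-1.645)) = 0.436.
Then μ = -0.031 − (-1.645)·0.436 = 0.686.
Precision τ = 1/σ² = 1/0.4359² = 5.26.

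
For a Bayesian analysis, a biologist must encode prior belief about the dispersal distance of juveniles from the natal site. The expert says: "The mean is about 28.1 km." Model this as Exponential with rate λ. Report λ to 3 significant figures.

Exponential mean = 1/λ, so λ = 1/28.1 = 0.0356.

λ ≈ 0.0356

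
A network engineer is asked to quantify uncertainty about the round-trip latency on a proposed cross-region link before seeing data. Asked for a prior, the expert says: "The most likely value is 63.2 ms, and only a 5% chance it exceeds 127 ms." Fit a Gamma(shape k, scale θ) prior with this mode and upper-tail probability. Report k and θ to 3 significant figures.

Gamma(k,θ) with k>1 has mode (k−1)θ, so θ = 63.2/(k−1).
Need P(X < 127) = 0.95 with θ tied to k this way. Start at k = 2, θ = 63.2: P(X<127) ≈ 0.597.
Too low — raise k to concentrate. Iterating converges to k ≈ 6.69.
Then θ = 63.2/(6.69−1) ≈ 11.1.

k ≈ 6.69, θ ≈ 11.1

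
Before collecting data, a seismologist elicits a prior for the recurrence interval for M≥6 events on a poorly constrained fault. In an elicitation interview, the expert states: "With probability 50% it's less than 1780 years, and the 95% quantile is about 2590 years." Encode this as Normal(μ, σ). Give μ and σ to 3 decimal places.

μ = 1780.000, σ = 492.445

For Normal(μ,σ), the p-quantile is μ + z_p·σ. Here z_{0.5} = 0, z_{0.95} = 1.645.
So 1780 = μ + 0σ and 2590 = μ + 1.645σ.
Subtracting: σ = (2590 − 1780)/(1.645 − (0)) = 492.445.
Then μ = 1780 − (0)·492.445 = 1780.000.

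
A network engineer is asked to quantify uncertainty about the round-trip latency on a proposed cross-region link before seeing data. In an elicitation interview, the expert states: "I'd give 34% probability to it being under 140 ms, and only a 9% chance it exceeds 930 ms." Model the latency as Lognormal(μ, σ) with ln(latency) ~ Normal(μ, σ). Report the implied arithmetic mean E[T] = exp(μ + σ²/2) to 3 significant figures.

If T ~ Lognormal(μ,σ) then ln T ~ Normal(μ,σ), so the p-quantile of ln T is μ + z_p·σ.
ln(140) = 4.942 and ln(930) = 6.835; z_{0.34} = -0.4125, z_{0.91} = 1.341.
σ = (6.835 − 4.942)/(1.341 − (-0.4125)) = 1.080.
μ = 4.942 − (-0.4125)·1.080 = 5.387.
E[T] = exp(μ + σ²/2) = exp(5.387 + 0.5832) = 392 ms.

E[T] ≈ 392 ms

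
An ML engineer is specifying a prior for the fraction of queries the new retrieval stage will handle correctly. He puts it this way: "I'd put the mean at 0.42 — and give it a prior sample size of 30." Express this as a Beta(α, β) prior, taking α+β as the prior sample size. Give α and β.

α = 12.6, β = 17.4

Under the effective-sample-size interpretation, Beta(α, β) has prior mean α/(α+β) and prior sample size α+β.
So α+β = 30 and α/(α+β) = 0.42, giving α = 0.42·30 = 12.6 and β = 30 − 12.6 = 17.4.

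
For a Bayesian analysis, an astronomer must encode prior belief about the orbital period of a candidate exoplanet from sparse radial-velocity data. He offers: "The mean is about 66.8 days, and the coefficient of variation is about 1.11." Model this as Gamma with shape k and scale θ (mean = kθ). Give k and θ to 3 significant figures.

For Gamma(k, scale θ): mean = kθ, variance = kθ², so CV = 1/√k.
CV = 1.11, hence k = 1/CV² = 0.812.
Then θ = mean/k = 66.8/0.812 = 82.3.

k ≈ 0.812, θ ≈ 82.3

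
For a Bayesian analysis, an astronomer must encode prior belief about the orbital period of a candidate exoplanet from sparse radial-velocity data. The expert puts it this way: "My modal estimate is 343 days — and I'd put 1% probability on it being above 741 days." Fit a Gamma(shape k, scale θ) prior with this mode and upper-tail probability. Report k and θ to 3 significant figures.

Gamma(k,θ) with k>1 has mode (k−1)θ, so θ = 343/(k−1).
Need P(X < 741) = 0.99 with θ tied to k this way. Start at k = 2, θ = 343: P(X<741) ≈ 0.636.
Too low — raise k to concentrate. Iterating converges to k ≈ 9.16.
Then θ = 343/(9.16−1) ≈ 42.1.

k ≈ 9.16, θ ≈ 42.1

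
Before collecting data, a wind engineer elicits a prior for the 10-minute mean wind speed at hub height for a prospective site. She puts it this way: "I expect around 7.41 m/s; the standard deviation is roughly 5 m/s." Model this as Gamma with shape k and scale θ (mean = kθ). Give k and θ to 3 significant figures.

k ≈ 2.2, θ ≈ 3.37

For Gamma(k, scale θ): mean = kθ, variance = kθ², so CV = 1/√k.
CV = SD/mean = 5/7.41 = 0.6748, hence k = 1/CV² = 2.2.
Then θ = mean/k = 7.41/2.2 = 3.37.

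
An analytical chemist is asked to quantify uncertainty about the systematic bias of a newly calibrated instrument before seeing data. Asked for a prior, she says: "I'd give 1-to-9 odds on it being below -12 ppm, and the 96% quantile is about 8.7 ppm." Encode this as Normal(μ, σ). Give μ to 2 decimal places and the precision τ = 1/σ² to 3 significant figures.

For Normal(μ,σ), the p-quantile is μ + z_p·σ. Here z_{0.1} = -1.282, z_{0.96} = 1.751.
So -12 = μ − 1.282σ and 8.7 = μ + 1.751σ.
Subtracting: σ = (8.7 − -12)/(1.751 − (-1.282)) = 6.83.
Then μ = -12 − (-1.282)·6.83 = -3.25.
Precision τ = 1/σ² = 1/6.827² = 0.0215.

μ = -3.25, τ = 0.0215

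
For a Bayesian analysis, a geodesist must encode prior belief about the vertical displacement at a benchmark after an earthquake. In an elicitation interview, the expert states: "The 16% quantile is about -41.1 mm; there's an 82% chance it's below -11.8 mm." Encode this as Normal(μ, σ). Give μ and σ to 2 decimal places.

For Normal(μ,σ), the p-quantile is μ + z_p·σ. Here z_{0.16} = -0.9945, z_{0.82} = 0.9154.
So -41.1 = μ − 0.9945σ and -11.8 = μ + 0.9154σ.
Subtracting: σ = (-11.8 − -41.1)/(0.9154 − (-0.9945)) = 15.34.
Then μ = -41.1 − (-0.9945)·15.34 = -25.84.

μ = -25.84, σ = 15.34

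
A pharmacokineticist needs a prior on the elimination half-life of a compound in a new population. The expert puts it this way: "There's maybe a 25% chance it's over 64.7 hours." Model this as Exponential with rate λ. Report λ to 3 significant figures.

λ ≈ 0.0214

P(T > 64.7) = e^(−λ·64.7) = 0.25, so λ = −ln(0.25)/64.7 = 0.0214.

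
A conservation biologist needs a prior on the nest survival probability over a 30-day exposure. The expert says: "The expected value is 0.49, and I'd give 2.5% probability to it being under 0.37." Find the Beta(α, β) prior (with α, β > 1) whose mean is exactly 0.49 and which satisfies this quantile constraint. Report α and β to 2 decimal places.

α ≈ 31.80, β ≈ 33.10

With mean 0.49 fixed, write α = 0.49s, β = 0.51s where s = α+β.
Need P(θ < 0.37) = 0.025 under Beta(0.49s, 0.51s). Normal approximation: (q−m)/√(m(1−m)/s) ≈ z_{0.025} = -1.96, so s ≈ 0.49·0.51·(-1.96)²/(0.37−0.49)² = 66.7.
At s = 66.7: P(θ<0.37) ≈ 0.023. Adjusting to match 0.025 gives s ≈ 64.90.
So α = 0.49·64.90 ≈ 31.80, β = 0.51·64.90 ≈ 33.10.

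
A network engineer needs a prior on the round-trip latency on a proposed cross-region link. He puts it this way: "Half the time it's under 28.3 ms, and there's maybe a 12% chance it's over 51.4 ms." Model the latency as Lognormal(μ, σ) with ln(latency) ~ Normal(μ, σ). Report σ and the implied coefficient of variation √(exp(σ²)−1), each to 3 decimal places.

σ ≈ 0.508, CV ≈ 0.542

If T ~ Lognormal(μ,σ) then ln T ~ Normal(μ,σ), so the p-quantile of ln T is μ + z_p·σ.
ln(28.3) = 3.343 and ln(51.4) = 3.94; z_{0.5} = 0, z_{0.88} = 1.175.
σ = (3.94 − 3.343)/(1.175 − (0)) = 0.508.
μ = 3.343 − (0)·0.508 = 3.343.
CV = √(exp(σ²)−1) = √(exp(0.2580)−1) = 0.542.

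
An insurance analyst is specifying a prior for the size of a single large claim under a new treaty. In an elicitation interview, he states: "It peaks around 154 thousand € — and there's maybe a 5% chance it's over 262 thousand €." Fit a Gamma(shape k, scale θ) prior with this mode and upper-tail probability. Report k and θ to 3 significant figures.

k ≈ 10.9, θ ≈ 15.6

Gamma(k,θ) with k>1 has mode (k−1)θ, so θ = 154/(k−1).
Need P(X < 262) = 0.95 with θ tied to k this way. Start at k = 2, θ = 154: P(X<262) ≈ 0.507.
Too low — raise k to concentrate. Iterating converges to k ≈ 10.9.
Then θ = 154/(10.9−1) ≈ 15.6.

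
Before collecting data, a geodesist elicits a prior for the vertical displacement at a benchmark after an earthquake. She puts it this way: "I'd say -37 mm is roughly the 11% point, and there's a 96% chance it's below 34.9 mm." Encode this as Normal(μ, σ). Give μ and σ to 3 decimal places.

For Normal(μ,σ), the p-quantile is μ + z_p·σ. Here z_{0.11} = -1.227, z_{0.96} = 1.751.
So -37 = μ − 1.227σ and 34.9 = μ + 1.751σ.
Subtracting: σ = (34.9 − -37)/(1.751 − (-1.227)) = 24.150.
Then μ = -37 − (-1.227)·24.150 = -7.379.

μ = -7.379, σ = 24.150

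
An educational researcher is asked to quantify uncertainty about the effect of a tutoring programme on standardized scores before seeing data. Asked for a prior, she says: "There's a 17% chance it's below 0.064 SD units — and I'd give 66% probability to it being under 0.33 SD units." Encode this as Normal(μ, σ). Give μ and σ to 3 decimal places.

The p-quantile of Normal(μ,σ) is μ + z_p·σ, with z_{0.17} = -0.9542 and z_{0.66} = 0.4125.
Eliminate σ: μ = (z₂·x₁ − z₁·x₂)/(z₂ − z₁) = (0.4125·0.064 − (-0.9542)·0.33)/1.367 = 0.250.
Then σ = (x₂ − x₁)/(z₂ − z₁) = (0.33 − 0.064)/1.367 = 0.195.

μ = 0.250, σ = 0.195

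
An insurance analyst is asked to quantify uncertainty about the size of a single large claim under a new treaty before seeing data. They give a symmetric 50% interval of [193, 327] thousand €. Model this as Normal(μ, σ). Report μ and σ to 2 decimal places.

A symmetric 50% interval runs μ ± z·σ with z = 0.6745.
Half-width = 67, so σ = 67/0.6745 = 99.33.
μ is the interval midpoint, 260.00.

μ = 260.00, σ = 99.33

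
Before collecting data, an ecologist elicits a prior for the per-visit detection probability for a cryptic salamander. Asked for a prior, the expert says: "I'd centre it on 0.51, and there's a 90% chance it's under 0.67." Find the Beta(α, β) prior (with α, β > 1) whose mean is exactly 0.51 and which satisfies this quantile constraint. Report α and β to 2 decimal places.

α ≈ 7.97, β ≈ 7.66

With mean 0.51 fixed, write α = 0.51s, β = 0.49s where s = α+β.
Need P(θ < 0.67) = 0.9 under Beta(0.51s, 0.49s). Normal approximation: (q−m)/√(m(1−m)/s) ≈ z_{0.9} = 1.28, so s ≈ 0.51·0.49·(1.28)²/(0.67−0.51)² = 16.0.
At s = 16.0: P(θ<0.67) ≈ 0.903. Adjusting to match 0.9 gives s ≈ 15.62.
So α = 0.51·15.62 ≈ 7.97, β = 0.49·15.62 ≈ 7.66.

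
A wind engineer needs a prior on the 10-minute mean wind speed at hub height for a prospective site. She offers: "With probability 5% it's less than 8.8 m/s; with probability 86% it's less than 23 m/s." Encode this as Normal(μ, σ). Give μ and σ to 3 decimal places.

For Normal(μ,σ), the p-quantile is μ + z_p·σ. Here z_{0.05} = -1.645, z_{0.86} = 1.08.
So 8.8 = μ − 1.645σ and 23 = μ + 1.08σ.
Subtracting: σ = (23 − 8.8)/(1.08 − (-1.645)) = 5.211.
Then μ = 8.8 − (-1.645)·5.211 = 17.371.

μ = 17.371, σ = 5.211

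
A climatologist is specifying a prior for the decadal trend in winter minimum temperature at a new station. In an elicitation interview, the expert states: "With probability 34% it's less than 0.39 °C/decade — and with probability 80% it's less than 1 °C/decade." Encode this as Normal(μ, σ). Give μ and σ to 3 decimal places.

μ = 0.591, σ = 0.486

The p-quantile of Normal(μ,σ) is μ + z_p·σ, with z_{0.34} = -0.4125 and z_{0.8} = 0.8416.
Eliminate σ: μ = (z₂·x₁ − z₁·x₂)/(z₂ − z₁) = (0.8416·0.39 − (-0.4125)·1)/1.254 = 0.591.
Then σ = (x₂ − x₁)/(z₂ − z₁) = (1 − 0.39)/1.254 = 0.486.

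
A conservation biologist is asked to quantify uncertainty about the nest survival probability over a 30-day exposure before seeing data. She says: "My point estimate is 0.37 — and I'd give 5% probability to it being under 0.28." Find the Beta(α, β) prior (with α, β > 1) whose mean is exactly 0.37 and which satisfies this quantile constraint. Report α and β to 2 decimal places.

α ≈ 27.21, β ≈ 46.33

With mean 0.37 fixed, write α = 0.37s, β = 0.63s where s = α+β.
Need P(θ < 0.28) = 0.05 under Beta(0.37s, 0.63s). Normal approximation: (q−m)/√(m(1−m)/s) ≈ z_{0.05} = -1.64, so s ≈ 0.37·0.63·(-1.64)²/(0.28−0.37)² = 77.9.
At s = 77.9: P(θ<0.28) ≈ 0.045. Adjusting to match 0.05 gives s ≈ 73.54.
So α = 0.37·73.54 ≈ 27.21, β = 0.63·73.54 ≈ 46.33.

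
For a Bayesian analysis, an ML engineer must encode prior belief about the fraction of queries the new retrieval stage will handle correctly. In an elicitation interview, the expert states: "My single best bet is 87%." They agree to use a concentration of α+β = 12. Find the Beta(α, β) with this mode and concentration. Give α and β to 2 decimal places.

α = 9.70, β = 2.30

For α,β > 1 the Beta mode is (α−1)/(α+β−2). With α+β = 12, the mode is (α−1)/10.
Set (α−1)/10 = 0.87 → α = 1 + 0.87·10 = 9.70.
β = 12 − α = 2.30.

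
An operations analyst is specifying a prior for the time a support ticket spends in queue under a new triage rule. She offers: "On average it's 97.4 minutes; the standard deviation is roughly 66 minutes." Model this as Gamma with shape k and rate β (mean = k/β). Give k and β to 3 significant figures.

For Gamma(k, rate β): mean = k/β, variance = k/β², so CV = 1/√k.
CV = SD/mean = 66/97.4 = 0.6776, hence k = 1/CV² = 2.18.
Then β = k/mean = 2.18/97.4 = 0.0224.

k ≈ 2.18, β ≈ 0.0224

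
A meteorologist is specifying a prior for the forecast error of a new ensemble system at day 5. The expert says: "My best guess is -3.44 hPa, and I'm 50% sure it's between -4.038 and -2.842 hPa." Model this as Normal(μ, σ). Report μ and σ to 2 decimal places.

A symmetric 50% interval runs μ ± z·σ with z = 0.6745.
Half-width = 0.598, so σ = 0.598/0.6745 = 0.89.
μ is the stated best guess, -3.44.

μ = -3.44, σ = 0.89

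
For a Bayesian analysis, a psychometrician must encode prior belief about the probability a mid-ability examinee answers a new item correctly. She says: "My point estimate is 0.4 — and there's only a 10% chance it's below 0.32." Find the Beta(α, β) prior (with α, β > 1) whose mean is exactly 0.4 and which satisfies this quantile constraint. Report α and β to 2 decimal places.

With mean 0.4 fixed, write α = 0.4s, β = 0.6s where s = α+β.
Need P(θ < 0.32) = 0.1 under Beta(0.4s, 0.6s). Normal approximation: (q−m)/√(m(1−m)/s) ≈ z_{0.1} = -1.28, so s ≈ 0.4·0.6·(-1.28)²/(0.32−0.4)² = 61.6.
At s = 61.6: P(θ<0.32) ≈ 0.097. Adjusting to match 0.1 gives s ≈ 60.10.
So α = 0.4·60.10 ≈ 24.04, β = 0.6·60.10 ≈ 36.06.

α ≈ 24.04, β ≈ 36.06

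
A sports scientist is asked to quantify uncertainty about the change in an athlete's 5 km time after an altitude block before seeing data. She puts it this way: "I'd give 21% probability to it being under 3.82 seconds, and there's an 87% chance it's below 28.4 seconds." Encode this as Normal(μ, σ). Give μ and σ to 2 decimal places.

μ = 14.08, σ = 12.72

The p-quantile of Normal(μ,σ) is μ + z_p·σ, with z_{0.21} = -0.8064 and z_{0.87} = 1.126.
Eliminate σ: μ = (z₂·x₁ − z₁·x₂)/(z₂ − z₁) = (1.126·3.82 − (-0.8064)·28.4)/1.933 = 14.08.
Then σ = (x₂ − x₁)/(z₂ − z₁) = (28.4 − 3.82)/1.933 = 12.72.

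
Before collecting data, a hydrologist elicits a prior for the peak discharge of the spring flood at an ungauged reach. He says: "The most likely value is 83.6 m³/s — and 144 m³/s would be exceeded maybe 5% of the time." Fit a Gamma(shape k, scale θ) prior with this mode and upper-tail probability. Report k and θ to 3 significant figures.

Gamma(k,θ) with k>1 has mode (k−1)θ, so θ = 83.6/(k−1).
Need P(X < 144) = 0.95 with θ tied to k this way. Start at k = 2, θ = 83.6: P(X<144) ≈ 0.514.
Too low — raise k to concentrate. Iterating converges to k ≈ 10.4.
Then θ = 83.6/(10.4−1) ≈ 8.86.

k ≈ 10.4, θ ≈ 8.86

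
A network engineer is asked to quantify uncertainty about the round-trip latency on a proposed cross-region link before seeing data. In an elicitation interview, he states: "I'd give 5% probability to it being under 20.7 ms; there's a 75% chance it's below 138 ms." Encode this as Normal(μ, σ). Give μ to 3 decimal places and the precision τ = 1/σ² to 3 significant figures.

μ = 103.888, τ = 0.000391

For Normal(μ,σ), the p-quantile is μ + z_p·σ. Here z_{0.05} = -1.645, z_{0.75} = 0.6745.
So 20.7 = μ − 1.645σ and 138 = μ + 0.6745σ.
Subtracting: σ = (138 − 20.7)/(0.6745 − (-1.645)) = 50.575.
Then μ = 20.7 − (-1.645)·50.575 = 103.888.
Precision τ = 1/σ² = 1/50.57² = 0.000391.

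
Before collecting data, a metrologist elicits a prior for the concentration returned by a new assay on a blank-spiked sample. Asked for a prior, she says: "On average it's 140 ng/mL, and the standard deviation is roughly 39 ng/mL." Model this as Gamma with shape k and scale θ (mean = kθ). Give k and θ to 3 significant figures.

For Gamma(k, scale θ): mean = kθ, variance = kθ², so CV = 1/√k.
CV = SD/mean = 39/140 = 0.2786, hence k = 1/CV² = 12.9.
Then θ = mean/k = 140/12.9 = 10.9.

k ≈ 12.9, θ ≈ 10.9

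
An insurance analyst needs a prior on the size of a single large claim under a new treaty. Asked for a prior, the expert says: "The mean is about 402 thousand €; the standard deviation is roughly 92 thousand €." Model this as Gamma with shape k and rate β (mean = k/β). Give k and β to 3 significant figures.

k ≈ 19.1, β ≈ 0.0475

For Gamma(k, rate β): mean = k/β, variance = k/β², so CV = 1/√k.
CV = SD/mean = 92/402 = 0.2289, hence k = 1/CV² = 19.1.
Then β = k/mean = 19.1/402 = 0.0475.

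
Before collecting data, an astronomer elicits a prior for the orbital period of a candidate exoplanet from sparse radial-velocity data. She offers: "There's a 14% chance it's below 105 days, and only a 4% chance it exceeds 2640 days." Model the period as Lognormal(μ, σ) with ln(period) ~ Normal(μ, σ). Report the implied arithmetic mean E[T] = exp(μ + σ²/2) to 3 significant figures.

If T ~ Lognormal(μ,σ) then ln T ~ Normal(μ,σ), so the p-quantile of ln T is μ + z_p·σ.
ln(105) = 4.654 and ln(2640) = 7.879; z_{0.14} = -1.08, z_{0.96} = 1.751.
σ = (7.879 − 4.654)/(1.751 − (-1.08)) = 1.139.
μ = 4.654 − (-1.08)·1.139 = 5.884.
E[T] = exp(μ + σ²/2) = exp(5.884 + 0.6487) = 688 days.

E[T] ≈ 688 days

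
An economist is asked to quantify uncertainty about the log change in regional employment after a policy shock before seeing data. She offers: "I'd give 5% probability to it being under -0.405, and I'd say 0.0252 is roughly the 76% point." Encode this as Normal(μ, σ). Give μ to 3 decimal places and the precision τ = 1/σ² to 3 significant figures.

μ = -0.104, τ = 29.9

The p-quantile of Normal(μ,σ) is μ + z_p·σ, with z_{0.05} = -1.645 and z_{0.76} = 0.7063.
Eliminate σ: μ = (z₂·x₁ − z₁·x₂)/(z₂ − z₁) = (0.7063·-0.405 − (-1.645)·0.0252)/2.351 = -0.104.
Then σ = (x₂ − x₁)/(z₂ − z₁) = (0.0252 − -0.405)/2.351 = 0.183.
Precision τ = 1/σ² = 1/0.183² = 29.9.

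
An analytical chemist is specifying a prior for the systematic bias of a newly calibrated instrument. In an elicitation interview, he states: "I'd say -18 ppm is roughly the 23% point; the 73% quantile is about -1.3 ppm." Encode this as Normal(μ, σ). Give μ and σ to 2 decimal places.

μ = -8.87, σ = 12.36

For Normal(μ,σ), the p-quantile is μ + z_p·σ. Here z_{0.23} = -0.7388, z_{0.73} = 0.6128.
So -18 = μ − 0.7388σ and -1.3 = μ + 0.6128σ.
Subtracting: σ = (-1.3 − -18)/(0.6128 − (-0.7388)) = 12.36.
Then μ = -18 − (-0.7388)·12.36 = -8.87.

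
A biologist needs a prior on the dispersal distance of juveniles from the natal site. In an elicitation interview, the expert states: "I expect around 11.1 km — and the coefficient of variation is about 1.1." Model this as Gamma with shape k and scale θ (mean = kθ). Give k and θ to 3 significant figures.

For Gamma(k, scale θ): mean = kθ, variance = kθ², so CV = 1/√k.
CV = 1.1, hence k = 1/CV² = 0.826.
Then θ = mean/k = 11.1/0.826 = 13.4.

k ≈ 0.826, θ ≈ 13.4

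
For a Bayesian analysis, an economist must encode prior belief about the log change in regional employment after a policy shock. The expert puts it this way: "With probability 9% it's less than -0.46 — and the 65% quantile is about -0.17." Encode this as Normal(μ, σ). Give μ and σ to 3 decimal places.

For Normal(μ,σ), the p-quantile is μ + z_p·σ. Here z_{0.09} = -1.341, z_{0.65} = 0.3853.
So -0.46 = μ − 1.341σ and -0.17 = μ + 0.3853σ.
Subtracting: σ = (-0.17 − -0.46)/(0.3853 − (-1.341)) = 0.168.
Then μ = -0.46 − (-1.341)·0.168 = -0.235.

μ = -0.235, σ = 0.168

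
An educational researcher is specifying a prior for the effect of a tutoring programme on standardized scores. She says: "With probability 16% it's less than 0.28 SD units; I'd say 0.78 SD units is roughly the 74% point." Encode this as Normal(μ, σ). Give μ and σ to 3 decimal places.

μ = 0.584, σ = 0.305

The p-quantile of Normal(μ,σ) is μ + z_p·σ, with z_{0.16} = -0.9945 and z_{0.74} = 0.6433.
Eliminate σ: μ = (z₂·x₁ − z₁·x₂)/(z₂ − z₁) = (0.6433·0.28 − (-0.9945)·0.78)/1.638 = 0.584.
Then σ = (x₂ − x₁)/(z₂ − z₁) = (0.78 − 0.28)/1.638 = 0.305.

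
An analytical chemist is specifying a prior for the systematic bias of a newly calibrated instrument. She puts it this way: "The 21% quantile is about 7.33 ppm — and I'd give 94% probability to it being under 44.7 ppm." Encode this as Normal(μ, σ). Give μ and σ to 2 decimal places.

The p-quantile of Normal(μ,σ) is μ + z_p·σ, with z_{0.21} = -0.8064 and z_{0.94} = 1.555.
Eliminate σ: μ = (z₂·x₁ − z₁·x₂)/(z₂ − z₁) = (1.555·7.33 − (-0.8064)·44.7)/2.361 = 20.09.
Then σ = (x₂ − x₁)/(z₂ − z₁) = (44.7 − 7.33)/2.361 = 15.83.

μ = 20.09, σ = 15.83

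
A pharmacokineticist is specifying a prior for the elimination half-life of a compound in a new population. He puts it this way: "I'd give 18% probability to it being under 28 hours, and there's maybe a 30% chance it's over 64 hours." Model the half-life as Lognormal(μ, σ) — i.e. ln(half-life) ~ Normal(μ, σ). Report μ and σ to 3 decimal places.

μ ≈ 3.858, σ ≈ 0.574

If T ~ Lognormal(μ,σ) then ln T ~ Normal(μ,σ), so the p-quantile of ln T is μ + z_p·σ.
ln(28) = 3.332 and ln(64) = 4.159; z_{0.18} = -0.9154, z_{0.7} = 0.5244.
σ = (4.159 − 3.332)/(0.5244 − (-0.9154)) = 0.574.
μ = 3.332 − (-0.9154)·0.574 = 3.858.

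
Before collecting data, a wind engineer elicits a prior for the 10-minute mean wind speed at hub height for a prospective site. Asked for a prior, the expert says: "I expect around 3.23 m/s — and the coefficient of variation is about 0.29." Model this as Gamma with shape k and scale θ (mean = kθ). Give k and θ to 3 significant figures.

k ≈ 11.9, θ ≈ 0.272

For Gamma(k, scale θ): mean = kθ, variance = kθ², so CV = 1/√k.
CV = 0.29, hence k = 1/CV² = 11.9.
Then θ = mean/k = 3.23/11.9 = 0.272.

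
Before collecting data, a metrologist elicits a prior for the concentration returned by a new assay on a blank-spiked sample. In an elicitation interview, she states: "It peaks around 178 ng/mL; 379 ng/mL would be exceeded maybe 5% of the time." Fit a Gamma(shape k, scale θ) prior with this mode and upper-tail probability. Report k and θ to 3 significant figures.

Gamma(k,θ) with k>1 has mode (k−1)θ, so θ = 178/(k−1).
Need P(X < 379) = 0.95 with θ tied to k this way. Start at k = 2, θ = 178: P(X<379) ≈ 0.628.
Too low — raise k to concentrate. Iterating converges to k ≈ 5.83.
Then θ = 178/(5.83−1) ≈ 36.9.

k ≈ 5.83, θ ≈ 36.9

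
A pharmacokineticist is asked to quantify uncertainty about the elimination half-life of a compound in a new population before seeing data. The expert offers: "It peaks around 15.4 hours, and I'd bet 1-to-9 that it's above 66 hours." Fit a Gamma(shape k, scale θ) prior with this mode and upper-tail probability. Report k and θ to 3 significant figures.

k ≈ 1.86, θ ≈ 17.9

Gamma(k,θ) with k>1 has mode (k−1)θ, so θ = 15.4/(k−1).
Need P(X < 66) = 0.9 with θ tied to k this way. Start at k = 2, θ = 15.4: P(X<66) ≈ 0.927.
Too high — lower k to spread out. Iterating converges to k ≈ 1.86.
Then θ = 15.4/(1.86−1) ≈ 17.9.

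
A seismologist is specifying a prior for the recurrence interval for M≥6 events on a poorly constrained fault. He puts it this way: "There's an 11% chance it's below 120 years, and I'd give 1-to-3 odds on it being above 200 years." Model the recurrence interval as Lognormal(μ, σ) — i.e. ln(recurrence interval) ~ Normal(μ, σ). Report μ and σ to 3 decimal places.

If T ~ Lognormal(μ,σ) then ln T ~ Normal(μ,σ), so the p-quantile of ln T is μ + z_p·σ.
ln(120) = 4.787 and ln(200) = 5.298; z_{0.11} = -1.227, z_{0.75} = 0.6745.
σ = (5.298 − 4.787)/(0.6745 − (-1.227)) = 0.269.
μ = 4.787 − (-1.227)·0.269 = 5.117.

μ ≈ 5.117, σ ≈ 0.269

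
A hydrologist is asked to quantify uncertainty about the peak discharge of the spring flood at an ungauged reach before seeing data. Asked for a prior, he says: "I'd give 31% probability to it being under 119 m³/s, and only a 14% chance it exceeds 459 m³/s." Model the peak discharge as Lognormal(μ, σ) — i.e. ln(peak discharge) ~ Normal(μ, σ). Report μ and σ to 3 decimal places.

μ ≈ 5.204, σ ≈ 0.856

If T ~ Lognormal(μ,σ) then ln T ~ Normal(μ,σ), so the p-quantile of ln T is μ + z_p·σ.
ln(119) = 4.779 and ln(459) = 6.129; z_{0.31} = -0.4959, z_{0.86} = 1.08.
σ = (6.129 − 4.779)/(1.08 − (-0.4959)) = 0.856.
μ = 4.779 − (-0.4959)·0.856 = 5.204.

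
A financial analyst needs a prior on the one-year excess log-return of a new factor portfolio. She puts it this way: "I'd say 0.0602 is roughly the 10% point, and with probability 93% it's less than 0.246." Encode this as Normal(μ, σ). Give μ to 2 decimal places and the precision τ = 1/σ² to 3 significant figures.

μ = 0.15, τ = 220

The p-quantile of Normal(μ,σ) is μ + z_p·σ, with z_{0.1} = -1.282 and z_{0.93} = 1.476.
Eliminate σ: μ = (z₂·x₁ − z₁·x₂)/(z₂ − z₁) = (1.476·0.0602 − (-1.282)·0.246)/2.757 = 0.15.
Then σ = (x₂ − x₁)/(z₂ − z₁) = (0.246 − 0.0602)/2.757 = 0.07.
Precision τ = 1/σ² = 1/0.06738² = 220.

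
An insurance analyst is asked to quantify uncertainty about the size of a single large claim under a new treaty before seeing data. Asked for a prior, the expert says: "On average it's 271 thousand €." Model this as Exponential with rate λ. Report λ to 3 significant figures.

λ ≈ 0.00369

Exponential mean = 1/λ, so λ = 1/271.0 = 0.00369.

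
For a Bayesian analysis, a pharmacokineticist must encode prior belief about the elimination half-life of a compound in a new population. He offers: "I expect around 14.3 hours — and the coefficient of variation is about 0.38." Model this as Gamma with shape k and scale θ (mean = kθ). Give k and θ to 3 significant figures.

k ≈ 6.93, θ ≈ 2.06

For Gamma(k, scale θ): mean = kθ, variance = kθ², so CV = 1/√k.
CV = 0.38, hence k = 1/CV² = 6.93.
Then θ = mean/k = 14.3/6.93 = 2.06.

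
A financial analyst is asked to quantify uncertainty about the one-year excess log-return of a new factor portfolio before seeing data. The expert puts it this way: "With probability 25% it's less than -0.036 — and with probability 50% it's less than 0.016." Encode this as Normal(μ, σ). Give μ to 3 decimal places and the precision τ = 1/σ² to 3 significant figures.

μ = 0.016, τ = 168

For Normal(μ,σ), the p-quantile is μ + z_p·σ. Here z_{0.25} = -0.6745, z_{0.5} = 0.
So -0.036 = μ − 0.6745σ and 0.016 = μ + 0σ.
Subtracting: σ = (0.016 − -0.036)/(0 − (-0.6745)) = 0.077.
Then μ = -0.036 − (-0.6745)·0.077 = 0.016.
Precision τ = 1/σ² = 1/0.0771² = 168.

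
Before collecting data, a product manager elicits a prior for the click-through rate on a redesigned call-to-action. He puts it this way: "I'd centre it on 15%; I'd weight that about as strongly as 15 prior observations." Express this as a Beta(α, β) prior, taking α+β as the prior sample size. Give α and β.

Under the effective-sample-size interpretation, Beta(α, β) has prior mean α/(α+β) and prior sample size α+β.
So α+β = 15 and α/(α+β) = 0.15, giving α = 0.15·15 = 2.25 and β = 15 − 2.25 = 12.75.

α = 2.25, β = 12.75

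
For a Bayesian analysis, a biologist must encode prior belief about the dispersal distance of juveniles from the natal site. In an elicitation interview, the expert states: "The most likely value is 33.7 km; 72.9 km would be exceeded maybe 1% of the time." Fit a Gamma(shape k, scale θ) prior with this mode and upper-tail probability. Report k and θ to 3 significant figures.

Gamma(k,θ) with k>1 has mode (k−1)θ, so θ = 33.7/(k−1).
Need P(X < 72.9) = 0.99 with θ tied to k this way. Start at k = 2, θ = 33.7: P(X<72.9) ≈ 0.636.
Too low — raise k to concentrate. Iterating converges to k ≈ 9.13.
Then θ = 33.7/(9.13−1) ≈ 4.15.

k ≈ 9.13, θ ≈ 4.15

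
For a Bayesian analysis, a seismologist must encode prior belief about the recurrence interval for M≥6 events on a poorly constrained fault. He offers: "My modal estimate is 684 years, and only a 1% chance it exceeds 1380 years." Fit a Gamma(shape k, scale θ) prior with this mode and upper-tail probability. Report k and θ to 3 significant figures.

Gamma(k,θ) with k>1 has mode (k−1)θ, so θ = 684/(k−1).
Need P(X < 1380) = 0.99 with θ tied to k this way. Start at k = 2, θ = 684: P(X<1380) ≈ 0.599.
Too low — raise k to concentrate. Iterating converges to k ≈ 11.
Then θ = 684/(11−1) ≈ 68.7.

k ≈ 11, θ ≈ 68.7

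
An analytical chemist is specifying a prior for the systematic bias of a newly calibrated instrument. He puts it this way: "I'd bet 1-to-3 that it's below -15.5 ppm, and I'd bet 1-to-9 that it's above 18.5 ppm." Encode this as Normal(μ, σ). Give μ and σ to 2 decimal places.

μ = -3.78, σ = 17.38

For Normal(μ,σ), the p-quantile is μ + z_p·σ. Here z_{0.25} = -0.6745, z_{0.9} = 1.282.
So -15.5 = μ − 0.6745σ and 18.5 = μ + 1.282σ.
Subtracting: σ = (18.5 − -15.5)/(1.282 − (-0.6745)) = 17.38.
Then μ = -15.5 − (-0.6745)·17.38 = -3.78.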